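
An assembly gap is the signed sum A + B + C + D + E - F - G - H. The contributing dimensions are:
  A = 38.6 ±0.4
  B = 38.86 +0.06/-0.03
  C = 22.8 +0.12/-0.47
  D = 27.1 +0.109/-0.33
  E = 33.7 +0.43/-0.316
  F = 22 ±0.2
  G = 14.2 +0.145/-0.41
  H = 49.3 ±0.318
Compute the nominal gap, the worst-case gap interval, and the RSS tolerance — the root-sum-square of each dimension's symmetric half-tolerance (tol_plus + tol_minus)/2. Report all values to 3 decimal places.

Stack each dimension's contribution:
  +A: nom +38.600 → Σnom=38.600; wc +0.400/-0.400 → slack +0.400/-0.400; half-tol=0.400, Σhalf²=0.160000
  +B: nom +38.860 → Σnom=77.460; wc +0.060/-0.030 → slack +0.460/-0.430; half-tol=0.045, Σhalf²=0.162025
  +C: nom +22.800 → Σnom=100.260; wc +0.120/-0.470 → slack +0.580/-0.900; half-tol=0.295, Σhalf²=0.249050
  +D: nom +27.100 → Σnom=127.360; wc +0.109/-0.330 → slack +0.689/-1.230; half-tol=0.220, Σhalf²=0.297230
  +E: nom +33.700 → Σnom=161.060; wc +0.430/-0.316 → slack +1.119/-1.546; half-tol=0.373, Σhalf²=0.436359
  -F: nom -22.000 → Σnom=139.060; wc +0.200/-0.200 → slack +1.319/-1.746; half-tol=0.200, Σhalf²=0.476359
  -G: nom -14.200 → Σnom=124.860; wc +0.410/-0.145 → slack +1.729/-1.891; half-tol=0.277, Σhalf²=0.553365
  -H: nom -49.300 → Σnom=75.560; wc +0.318/-0.318 → slack +2.047/-2.209; half-tol=0.318, Σhalf²=0.654489
Nominal = 75.560. Worst-case = [75.560 - 2.209, 75.560 + 2.047] = [73.351, 77.607]. RSS = √0.654489 = 0.809.

nominal=75.560 wc=[73.351,77.607] rss=0.809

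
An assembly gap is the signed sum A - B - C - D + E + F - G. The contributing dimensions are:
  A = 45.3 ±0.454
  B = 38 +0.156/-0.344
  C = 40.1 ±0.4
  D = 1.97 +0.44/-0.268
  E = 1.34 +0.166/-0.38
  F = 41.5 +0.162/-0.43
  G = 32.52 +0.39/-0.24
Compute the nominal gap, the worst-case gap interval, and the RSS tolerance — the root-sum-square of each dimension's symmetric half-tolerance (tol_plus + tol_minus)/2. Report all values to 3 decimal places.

Stack each dimension's contribution:
  +A: nom +45.300 → Σnom=45.300; wc +0.454/-0.454 → slack +0.454/-0.454; half-tol=0.454, Σhalf²=0.206116
  -B: nom -38.000 → Σnom=7.300; wc +0.344/-0.156 → slack +0.798/-0.610; half-tol=0.250, Σhalf²=0.268616
  -C: nom -40.100 → Σnom=-32.800; wc +0.400/-0.400 → slack +1.198/-1.010; half-tol=0.400, Σhalf²=0.428616
  -D: nom -1.970 → Σnom=-34.770; wc +0.268/-0.440 → slack +1.466/-1.450; half-tol=0.354, Σhalf²=0.553932
  +E: nom +1.340 → Σnom=-33.430; wc +0.166/-0.380 → slack +1.632/-1.830; half-tol=0.273, Σhalf²=0.628461
  +F: nom +41.500 → Σnom=8.070; wc +0.162/-0.430 → slack +1.794/-2.260; half-tol=0.296, Σhalf²=0.716077
  -G: nom -32.520 → Σnom=-24.450; wc +0.240/-0.390 → slack +2.034/-2.650; half-tol=0.315, Σhalf²=0.815302
Nominal = -24.450. Worst-case = [-24.450 - 2.650, -24.450 + 2.034] = [-27.100, -22.416]. RSS = √0.815302 = 0.903.

nominal=-24.450 wc=[-27.100,-22.416] rss=0.903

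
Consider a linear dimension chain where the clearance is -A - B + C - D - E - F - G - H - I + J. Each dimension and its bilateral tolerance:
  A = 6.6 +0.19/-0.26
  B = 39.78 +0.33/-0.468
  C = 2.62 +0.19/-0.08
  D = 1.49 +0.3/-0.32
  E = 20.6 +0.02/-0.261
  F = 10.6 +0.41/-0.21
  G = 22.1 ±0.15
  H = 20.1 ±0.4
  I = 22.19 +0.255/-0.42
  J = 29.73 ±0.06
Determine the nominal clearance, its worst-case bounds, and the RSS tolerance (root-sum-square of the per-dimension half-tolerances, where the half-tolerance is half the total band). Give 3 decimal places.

nominal=-111.110 wc=[-113.305,-108.371] rss=0.860

Stack each dimension's contribution:
  -A: nom -6.600 → Σnom=-6.600; wc +0.260/-0.190 → slack +0.260/-0.190; half-tol=0.225, Σhalf²=0.050625
  -B: nom -39.780 → Σnom=-46.380; wc +0.468/-0.330 → slack +0.728/-0.520; half-tol=0.399, Σhalf²=0.209826
  +C: nom +2.620 → Σnom=-43.760; wc +0.190/-0.080 → slack +0.918/-0.600; half-tol=0.135, Σhalf²=0.228051
  -D: nom -1.490 → Σnom=-45.250; wc +0.320/-0.300 → slack +1.238/-0.900; half-tol=0.310, Σhalf²=0.324151
  -E: nom -20.600 → Σnom=-65.850; wc +0.261/-0.020 → slack +1.499/-0.920; half-tol=0.141, Σhalf²=0.343891
  -F: nom -10.600 → Σnom=-76.450; wc +0.210/-0.410 → slack +1.709/-1.330; half-tol=0.310, Σhalf²=0.439991
  -G: nom -22.100 → Σnom=-98.550; wc +0.150/-0.150 → slack +1.859/-1.480; half-tol=0.150, Σhalf²=0.462491
  -H: nom -20.100 → Σnom=-118.650; wc +0.400/-0.400 → slack +2.259/-1.880; half-tol=0.400, Σhalf²=0.622491
  -I: nom -22.190 → Σnom=-140.840; wc +0.420/-0.255 → slack +2.679/-2.135; half-tol=0.338, Σhalf²=0.736398
  +J: nom +29.730 → Σnom=-111.110; wc +0.060/-0.060 → slack +2.739/-2.195; half-tol=0.060, Σhalf²=0.739998
Nominal = -111.110. Worst-case = [-111.110 - 2.195, -111.110 + 2.739] = [-113.305, -108.371]. RSS = √0.739998 = 0.860.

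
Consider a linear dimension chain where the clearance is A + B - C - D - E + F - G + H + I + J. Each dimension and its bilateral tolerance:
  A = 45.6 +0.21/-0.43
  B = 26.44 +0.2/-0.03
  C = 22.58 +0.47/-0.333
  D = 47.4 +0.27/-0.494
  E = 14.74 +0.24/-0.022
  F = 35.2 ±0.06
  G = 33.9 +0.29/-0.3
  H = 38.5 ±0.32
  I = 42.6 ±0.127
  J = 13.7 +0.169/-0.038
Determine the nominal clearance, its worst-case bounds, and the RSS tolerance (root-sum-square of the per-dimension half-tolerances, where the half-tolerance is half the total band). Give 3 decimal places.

nominal=83.420 wc=[81.145,85.655] rss=0.812

Stack each dimension's contribution:
  +A: nom +45.600 → Σnom=45.600; wc +0.210/-0.430 → slack +0.210/-0.430; half-tol=0.320, Σhalf²=0.102400
  +B: nom +26.440 → Σnom=72.040; wc +0.200/-0.030 → slack +0.410/-0.460; half-tol=0.115, Σhalf²=0.115625
  -C: nom -22.580 → Σnom=49.460; wc +0.333/-0.470 → slack +0.743/-0.930; half-tol=0.401, Σhalf²=0.276827
  -D: nom -47.400 → Σnom=2.060; wc +0.494/-0.270 → slack +1.237/-1.200; half-tol=0.382, Σhalf²=0.422751
  -E: nom -14.740 → Σnom=-12.680; wc +0.022/-0.240 → slack +1.259/-1.440; half-tol=0.131, Σhalf²=0.439912
  +F: nom +35.200 → Σnom=22.520; wc +0.060/-0.060 → slack +1.319/-1.500; half-tol=0.060, Σhalf²=0.443512
  -G: nom -33.900 → Σnom=-11.380; wc +0.300/-0.290 → slack +1.619/-1.790; half-tol=0.295, Σhalf²=0.530537
  +H: nom +38.500 → Σnom=27.120; wc +0.320/-0.320 → slack +1.939/-2.110; half-tol=0.320, Σhalf²=0.632937
  +I: nom +42.600 → Σnom=69.720; wc +0.127/-0.127 → slack +2.066/-2.237; half-tol=0.127, Σhalf²=0.649066
  +J: nom +13.700 → Σnom=83.420; wc +0.169/-0.038 → slack +2.235/-2.275; half-tol=0.104, Σhalf²=0.659778
Nominal = 83.420. Worst-case = [83.420 - 2.275, 83.420 + 2.235] = [81.145, 85.655]. RSS = √0.659778 = 0.812.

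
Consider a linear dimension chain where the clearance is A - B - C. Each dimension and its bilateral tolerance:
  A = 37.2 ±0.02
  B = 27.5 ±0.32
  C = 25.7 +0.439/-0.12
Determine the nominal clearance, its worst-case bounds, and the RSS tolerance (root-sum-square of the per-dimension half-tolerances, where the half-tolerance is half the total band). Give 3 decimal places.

Stack each dimension's contribution:
  +A: nom +37.200 → Σnom=37.200; wc +0.020/-0.020 → slack +0.020/-0.020; half-tol=0.020, Σhalf²=0.000400
  -B: nom -27.500 → Σnom=9.700; wc +0.320/-0.320 → slack +0.340/-0.340; half-tol=0.320, Σhalf²=0.102800
  -C: nom -25.700 → Σnom=-16.000; wc +0.120/-0.439 → slack +0.460/-0.779; half-tol=0.279, Σhalf²=0.180920
Nominal = -16.000. Worst-case = [-16.000 - 0.779, -16.000 + 0.460] = [-16.779, -15.540]. RSS = √0.180920 = 0.425.

nominal=-16.000 wc=[-16.779,-15.540] rss=0.425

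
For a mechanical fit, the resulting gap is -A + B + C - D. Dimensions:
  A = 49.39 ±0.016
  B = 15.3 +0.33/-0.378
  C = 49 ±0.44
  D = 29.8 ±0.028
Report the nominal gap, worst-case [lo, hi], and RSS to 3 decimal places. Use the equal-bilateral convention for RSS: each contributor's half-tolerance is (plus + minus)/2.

Stack each dimension's contribution:
  -A: nom -49.390 → Σnom=-49.390; wc +0.016/-0.016 → slack +0.016/-0.016; half-tol=0.016, Σhalf²=0.000256
  +B: nom +15.300 → Σnom=-34.090; wc +0.330/-0.378 → slack +0.346/-0.394; half-tol=0.354, Σhalf²=0.125572
  +C: nom +49.000 → Σnom=14.910; wc +0.440/-0.440 → slack +0.786/-0.834; half-tol=0.440, Σhalf²=0.319172
  -D: nom -29.800 → Σnom=-14.890; wc +0.028/-0.028 → slack +0.814/-0.862; half-tol=0.028, Σhalf²=0.319956
Nominal = -14.890. Worst-case = [-14.890 - 0.862, -14.890 + 0.814] = [-15.752, -14.076]. RSS = √0.319956 = 0.566.

nominal=-14.890 wc=[-15.752,-14.076] rss=0.566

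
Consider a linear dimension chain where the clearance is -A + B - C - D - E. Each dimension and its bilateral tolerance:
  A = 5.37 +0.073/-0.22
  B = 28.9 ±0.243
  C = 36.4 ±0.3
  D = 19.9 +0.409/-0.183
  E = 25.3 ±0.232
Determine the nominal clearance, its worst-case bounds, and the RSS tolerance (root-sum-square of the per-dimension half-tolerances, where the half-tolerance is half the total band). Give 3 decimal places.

Stack each dimension's contribution:
  -A: nom -5.370 → Σnom=-5.370; wc +0.220/-0.073 → slack +0.220/-0.073; half-tol=0.146, Σhalf²=0.021462
  +B: nom +28.900 → Σnom=23.530; wc +0.243/-0.243 → slack +0.463/-0.316; half-tol=0.243, Σhalf²=0.080511
  -C: nom -36.400 → Σnom=-12.870; wc +0.300/-0.300 → slack +0.763/-0.616; half-tol=0.300, Σhalf²=0.170511
  -D: nom -19.900 → Σnom=-32.770; wc +0.183/-0.409 → slack +0.946/-1.025; half-tol=0.296, Σhalf²=0.258127
  -E: nom -25.300 → Σnom=-58.070; wc +0.232/-0.232 → slack +1.178/-1.257; half-tol=0.232, Σhalf²=0.311951
Nominal = -58.070. Worst-case = [-58.070 - 1.257, -58.070 + 1.178] = [-59.327, -56.892]. RSS = √0.311951 = 0.559.

nominal=-58.070 wc=[-59.327,-56.892] rss=0.559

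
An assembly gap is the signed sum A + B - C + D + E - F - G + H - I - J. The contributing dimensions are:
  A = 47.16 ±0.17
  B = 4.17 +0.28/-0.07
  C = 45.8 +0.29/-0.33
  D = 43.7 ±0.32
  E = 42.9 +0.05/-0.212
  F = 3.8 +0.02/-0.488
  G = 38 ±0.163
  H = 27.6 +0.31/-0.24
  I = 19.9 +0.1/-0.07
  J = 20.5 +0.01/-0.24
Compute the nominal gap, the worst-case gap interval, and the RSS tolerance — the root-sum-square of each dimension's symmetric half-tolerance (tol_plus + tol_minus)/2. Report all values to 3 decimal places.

nominal=37.530 wc=[35.935,39.951] rss=0.682

Stack each dimension's contribution:
  +A: nom +47.160 → Σnom=47.160; wc +0.170/-0.170 → slack +0.170/-0.170; half-tol=0.170, Σhalf²=0.028900
  +B: nom +4.170 → Σnom=51.330; wc +0.280/-0.070 → slack +0.450/-0.240; half-tol=0.175, Σhalf²=0.059525
  -C: nom -45.800 → Σnom=5.530; wc +0.330/-0.290 → slack +0.780/-0.530; half-tol=0.310, Σhalf²=0.155625
  +D: nom +43.700 → Σnom=49.230; wc +0.320/-0.320 → slack +1.100/-0.850; half-tol=0.320, Σhalf²=0.258025
  +E: nom +42.900 → Σnom=92.130; wc +0.050/-0.212 → slack +1.150/-1.062; half-tol=0.131, Σhalf²=0.275186
  -F: nom -3.800 → Σnom=88.330; wc +0.488/-0.020 → slack +1.638/-1.082; half-tol=0.254, Σhalf²=0.339702
  -G: nom -38.000 → Σnom=50.330; wc +0.163/-0.163 → slack +1.801/-1.245; half-tol=0.163, Σhalf²=0.366271
  +H: nom +27.600 → Σnom=77.930; wc +0.310/-0.240 → slack +2.111/-1.485; half-tol=0.275, Σhalf²=0.441896
  -I: nom -19.900 → Σnom=58.030; wc +0.070/-0.100 → slack +2.181/-1.585; half-tol=0.085, Σhalf²=0.449121
  -J: nom -20.500 → Σnom=37.530; wc +0.240/-0.010 → slack +2.421/-1.595; half-tol=0.125, Σhalf²=0.464746
Nominal = 37.530. Worst-case = [37.530 - 1.595, 37.530 + 2.421] = [35.935, 39.951]. RSS = √0.464746 = 0.682.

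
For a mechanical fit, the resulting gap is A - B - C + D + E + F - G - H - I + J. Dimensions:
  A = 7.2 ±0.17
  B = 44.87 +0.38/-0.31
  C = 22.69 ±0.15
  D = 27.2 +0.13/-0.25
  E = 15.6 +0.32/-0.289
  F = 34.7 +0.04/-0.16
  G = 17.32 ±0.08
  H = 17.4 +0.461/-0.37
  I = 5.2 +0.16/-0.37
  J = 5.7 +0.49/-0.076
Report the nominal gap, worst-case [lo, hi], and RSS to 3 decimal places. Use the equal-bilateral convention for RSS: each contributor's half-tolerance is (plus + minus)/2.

Stack each dimension's contribution:
  +A: nom +7.200 → Σnom=7.200; wc +0.170/-0.170 → slack +0.170/-0.170; half-tol=0.170, Σhalf²=0.028900
  -B: nom -44.870 → Σnom=-37.670; wc +0.310/-0.380 → slack +0.480/-0.550; half-tol=0.345, Σhalf²=0.147925
  -C: nom -22.690 → Σnom=-60.360; wc +0.150/-0.150 → slack +0.630/-0.700; half-tol=0.150, Σhalf²=0.170425
  +D: nom +27.200 → Σnom=-33.160; wc +0.130/-0.250 → slack +0.760/-0.950; half-tol=0.190, Σhalf²=0.206525
  +E: nom +15.600 → Σnom=-17.560; wc +0.320/-0.289 → slack +1.080/-1.239; half-tol=0.304, Σhalf²=0.299245
  +F: nom +34.700 → Σnom=17.140; wc +0.040/-0.160 → slack +1.120/-1.399; half-tol=0.100, Σhalf²=0.309245
  -G: nom -17.320 → Σnom=-0.180; wc +0.080/-0.080 → slack +1.200/-1.479; half-tol=0.080, Σhalf²=0.315645
  -H: nom -17.400 → Σnom=-17.580; wc +0.370/-0.461 → slack +1.570/-1.940; half-tol=0.415, Σhalf²=0.488285
  -I: nom -5.200 → Σnom=-22.780; wc +0.370/-0.160 → slack +1.940/-2.100; half-tol=0.265, Σhalf²=0.558511
  +J: nom +5.700 → Σnom=-17.080; wc +0.490/-0.076 → slack +2.430/-2.176; half-tol=0.283, Σhalf²=0.638599
Nominal = -17.080. Worst-case = [-17.080 - 2.176, -17.080 + 2.430] = [-19.256, -14.650]. RSS = √0.638599 = 0.799.

nominal=-17.080 wc=[-19.256,-14.650] rss=0.799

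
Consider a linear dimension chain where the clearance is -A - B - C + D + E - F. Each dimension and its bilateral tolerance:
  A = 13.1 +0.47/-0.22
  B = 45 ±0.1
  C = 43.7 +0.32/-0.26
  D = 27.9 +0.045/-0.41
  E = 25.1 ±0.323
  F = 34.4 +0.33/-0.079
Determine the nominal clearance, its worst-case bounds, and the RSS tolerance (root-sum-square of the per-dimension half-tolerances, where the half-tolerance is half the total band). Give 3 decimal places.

nominal=-83.200 wc=[-85.153,-82.173] rss=0.641

Stack each dimension's contribution:
  -A: nom -13.100 → Σnom=-13.100; wc +0.220/-0.470 → slack +0.220/-0.470; half-tol=0.345, Σhalf²=0.119025
  -B: nom -45.000 → Σnom=-58.100; wc +0.100/-0.100 → slack +0.320/-0.570; half-tol=0.100, Σhalf²=0.129025
  -C: nom -43.700 → Σnom=-101.800; wc +0.260/-0.320 → slack +0.580/-0.890; half-tol=0.290, Σhalf²=0.213125
  +D: nom +27.900 → Σnom=-73.900; wc +0.045/-0.410 → slack +0.625/-1.300; half-tol=0.227, Σhalf²=0.264881
  +E: nom +25.100 → Σnom=-48.800; wc +0.323/-0.323 → slack +0.948/-1.623; half-tol=0.323, Σhalf²=0.369210
  -F: nom -34.400 → Σnom=-83.200; wc +0.079/-0.330 → slack +1.027/-1.953; half-tol=0.205, Σhalf²=0.411031
Nominal = -83.200. Worst-case = [-83.200 - 1.953, -83.200 + 1.027] = [-85.153, -82.173]. RSS = √0.411031 = 0.641.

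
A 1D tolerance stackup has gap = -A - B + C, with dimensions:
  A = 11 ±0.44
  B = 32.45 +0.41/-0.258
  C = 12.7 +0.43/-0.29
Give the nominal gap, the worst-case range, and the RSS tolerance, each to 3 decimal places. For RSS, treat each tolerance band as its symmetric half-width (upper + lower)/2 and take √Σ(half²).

nominal=-30.750 wc=[-31.890,-29.622] rss=0.659

Stack each dimension's contribution:
  -A: nom -11.000 → Σnom=-11.000; wc +0.440/-0.440 → slack +0.440/-0.440; half-tol=0.440, Σhalf²=0.193600
  -B: nom -32.450 → Σnom=-43.450; wc +0.258/-0.410 → slack +0.698/-0.850; half-tol=0.334, Σhalf²=0.305156
  +C: nom +12.700 → Σnom=-30.750; wc +0.430/-0.290 → slack +1.128/-1.140; half-tol=0.360, Σhalf²=0.434756
Nominal = -30.750. Worst-case = [-30.750 - 1.140, -30.750 + 1.128] = [-31.890, -29.622]. RSS = √0.434756 = 0.659.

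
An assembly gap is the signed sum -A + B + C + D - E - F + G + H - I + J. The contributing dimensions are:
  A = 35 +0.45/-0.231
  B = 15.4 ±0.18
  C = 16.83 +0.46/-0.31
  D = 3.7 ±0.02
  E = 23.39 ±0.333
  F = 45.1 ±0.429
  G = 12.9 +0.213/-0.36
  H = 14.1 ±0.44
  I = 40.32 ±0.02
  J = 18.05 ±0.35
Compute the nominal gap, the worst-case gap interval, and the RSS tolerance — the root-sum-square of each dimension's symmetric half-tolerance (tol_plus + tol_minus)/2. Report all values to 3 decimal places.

Stack each dimension's contribution:
  -A: nom -35.000 → Σnom=-35.000; wc +0.231/-0.450 → slack +0.231/-0.450; half-tol=0.341, Σhalf²=0.115940
  +B: nom +15.400 → Σnom=-19.600; wc +0.180/-0.180 → slack +0.411/-0.630; half-tol=0.180, Σhalf²=0.148340
  +C: nom +16.830 → Σnom=-2.770; wc +0.460/-0.310 → slack +0.871/-0.940; half-tol=0.385, Σhalf²=0.296565
  +D: nom +3.700 → Σnom=0.930; wc +0.020/-0.020 → slack +0.891/-0.960; half-tol=0.020, Σhalf²=0.296965
  -E: nom -23.390 → Σnom=-22.460; wc +0.333/-0.333 → slack +1.224/-1.293; half-tol=0.333, Σhalf²=0.407854
  -F: nom -45.100 → Σnom=-67.560; wc +0.429/-0.429 → slack +1.653/-1.722; half-tol=0.429, Σhalf²=0.591895
  +G: nom +12.900 → Σnom=-54.660; wc +0.213/-0.360 → slack +1.866/-2.082; half-tol=0.286, Σhalf²=0.673978
  +H: nom +14.100 → Σnom=-40.560; wc +0.440/-0.440 → slack +2.306/-2.522; half-tol=0.440, Σhalf²=0.867578
  -I: nom -40.320 → Σnom=-80.880; wc +0.020/-0.020 → slack +2.326/-2.542; half-tol=0.020, Σhalf²=0.867977
  +J: nom +18.050 → Σnom=-62.830; wc +0.350/-0.350 → slack +2.676/-2.892; half-tol=0.350, Σhalf²=0.990477
Nominal = -62.830. Worst-case = [-62.830 - 2.892, -62.830 + 2.676] = [-65.722, -60.154]. RSS = √0.990477 = 0.995.

nominal=-62.830 wc=[-65.722,-60.154] rss=0.995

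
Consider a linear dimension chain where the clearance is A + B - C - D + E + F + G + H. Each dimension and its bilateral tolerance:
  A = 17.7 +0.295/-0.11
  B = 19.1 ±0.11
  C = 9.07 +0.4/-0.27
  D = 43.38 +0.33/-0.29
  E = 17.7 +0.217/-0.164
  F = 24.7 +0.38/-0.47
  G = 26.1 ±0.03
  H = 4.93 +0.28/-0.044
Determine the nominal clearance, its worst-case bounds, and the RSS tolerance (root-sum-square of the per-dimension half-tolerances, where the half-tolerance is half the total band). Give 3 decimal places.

nominal=57.780 wc=[56.122,59.652] rss=0.711

Stack each dimension's contribution:
  +A: nom +17.700 → Σnom=17.700; wc +0.295/-0.110 → slack +0.295/-0.110; half-tol=0.202, Σhalf²=0.041006
  +B: nom +19.100 → Σnom=36.800; wc +0.110/-0.110 → slack +0.405/-0.220; half-tol=0.110, Σhalf²=0.053106
  -C: nom -9.070 → Σnom=27.730; wc +0.270/-0.400 → slack +0.675/-0.620; half-tol=0.335, Σhalf²=0.165331
  -D: nom -43.380 → Σnom=-15.650; wc +0.290/-0.330 → slack +0.965/-0.950; half-tol=0.310, Σhalf²=0.261431
  +E: nom +17.700 → Σnom=2.050; wc +0.217/-0.164 → slack +1.182/-1.114; half-tol=0.191, Σhalf²=0.297722
  +F: nom +24.700 → Σnom=26.750; wc +0.380/-0.470 → slack +1.562/-1.584; half-tol=0.425, Σhalf²=0.478347
  +G: nom +26.100 → Σnom=52.850; wc +0.030/-0.030 → slack +1.592/-1.614; half-tol=0.030, Σhalf²=0.479247
  +H: nom +4.930 → Σnom=57.780; wc +0.280/-0.044 → slack +1.872/-1.658; half-tol=0.162, Σhalf²=0.505491
Nominal = 57.780. Worst-case = [57.780 - 1.658, 57.780 + 1.872] = [56.122, 59.652]. RSS = √0.505491 = 0.711.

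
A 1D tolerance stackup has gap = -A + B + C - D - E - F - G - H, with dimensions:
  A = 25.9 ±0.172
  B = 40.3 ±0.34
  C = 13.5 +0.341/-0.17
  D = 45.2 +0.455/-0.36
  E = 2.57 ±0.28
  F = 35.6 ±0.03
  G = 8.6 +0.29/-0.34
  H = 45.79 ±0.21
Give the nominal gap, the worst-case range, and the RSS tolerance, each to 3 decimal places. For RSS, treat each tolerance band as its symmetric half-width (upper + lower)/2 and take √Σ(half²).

Stack each dimension's contribution:
  -A: nom -25.900 → Σnom=-25.900; wc +0.172/-0.172 → slack +0.172/-0.172; half-tol=0.172, Σhalf²=0.029584
  +B: nom +40.300 → Σnom=14.400; wc +0.340/-0.340 → slack +0.512/-0.512; half-tol=0.340, Σhalf²=0.145184
  +C: nom +13.500 → Σnom=27.900; wc +0.341/-0.170 → slack +0.853/-0.682; half-tol=0.256, Σhalf²=0.210464
  -D: nom -45.200 → Σnom=-17.300; wc +0.360/-0.455 → slack +1.213/-1.137; half-tol=0.407, Σhalf²=0.376521
  -E: nom -2.570 → Σnom=-19.870; wc +0.280/-0.280 → slack +1.493/-1.417; half-tol=0.280, Σhalf²=0.454921
  -F: nom -35.600 → Σnom=-55.470; wc +0.030/-0.030 → slack +1.523/-1.447; half-tol=0.030, Σhalf²=0.455821
  -G: nom -8.600 → Σnom=-64.070; wc +0.340/-0.290 → slack +1.863/-1.737; half-tol=0.315, Σhalf²=0.555046
  -H: nom -45.790 → Σnom=-109.860; wc +0.210/-0.210 → slack +2.073/-1.947; half-tol=0.210, Σhalf²=0.599146
Nominal = -109.860. Worst-case = [-109.860 - 1.947, -109.860 + 2.073] = [-111.807, -107.787]. RSS = √0.599146 = 0.774.

nominal=-109.860 wc=[-111.807,-107.787] rss=0.774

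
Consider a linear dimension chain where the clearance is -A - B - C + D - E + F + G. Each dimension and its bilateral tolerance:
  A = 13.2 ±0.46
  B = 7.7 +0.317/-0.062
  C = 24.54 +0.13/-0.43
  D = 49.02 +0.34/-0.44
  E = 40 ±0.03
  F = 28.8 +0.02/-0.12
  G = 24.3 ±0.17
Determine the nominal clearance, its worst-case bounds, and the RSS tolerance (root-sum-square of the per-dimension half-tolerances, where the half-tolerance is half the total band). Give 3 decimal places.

Stack each dimension's contribution:
  -A: nom -13.200 → Σnom=-13.200; wc +0.460/-0.460 → slack +0.460/-0.460; half-tol=0.460, Σhalf²=0.211600
  -B: nom -7.700 → Σnom=-20.900; wc +0.062/-0.317 → slack +0.522/-0.777; half-tol=0.190, Σhalf²=0.247510
  -C: nom -24.540 → Σnom=-45.440; wc +0.430/-0.130 → slack +0.952/-0.907; half-tol=0.280, Σhalf²=0.325910
  +D: nom +49.020 → Σnom=3.580; wc +0.340/-0.440 → slack +1.292/-1.347; half-tol=0.390, Σhalf²=0.478010
  -E: nom -40.000 → Σnom=-36.420; wc +0.030/-0.030 → slack +1.322/-1.377; half-tol=0.030, Σhalf²=0.478910
  +F: nom +28.800 → Σnom=-7.620; wc +0.020/-0.120 → slack +1.342/-1.497; half-tol=0.070, Σhalf²=0.483810
  +G: nom +24.300 → Σnom=16.680; wc +0.170/-0.170 → slack +1.512/-1.667; half-tol=0.170, Σhalf²=0.512710
Nominal = 16.680. Worst-case = [16.680 - 1.667, 16.680 + 1.512] = [15.013, 18.192]. RSS = √0.512710 = 0.716.

nominal=16.680 wc=[15.013,18.192] rss=0.716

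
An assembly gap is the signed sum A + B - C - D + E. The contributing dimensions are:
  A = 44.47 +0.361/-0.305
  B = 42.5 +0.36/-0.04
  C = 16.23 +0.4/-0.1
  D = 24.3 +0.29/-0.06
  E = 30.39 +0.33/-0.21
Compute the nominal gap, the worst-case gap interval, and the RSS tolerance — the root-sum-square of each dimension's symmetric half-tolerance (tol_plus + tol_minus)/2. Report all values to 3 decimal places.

Stack each dimension's contribution:
  +A: nom +44.470 → Σnom=44.470; wc +0.361/-0.305 → slack +0.361/-0.305; half-tol=0.333, Σhalf²=0.110889
  +B: nom +42.500 → Σnom=86.970; wc +0.360/-0.040 → slack +0.721/-0.345; half-tol=0.200, Σhalf²=0.150889
  -C: nom -16.230 → Σnom=70.740; wc +0.100/-0.400 → slack +0.821/-0.745; half-tol=0.250, Σhalf²=0.213389
  -D: nom -24.300 → Σnom=46.440; wc +0.060/-0.290 → slack +0.881/-1.035; half-tol=0.175, Σhalf²=0.244014
  +E: nom +30.390 → Σnom=76.830; wc +0.330/-0.210 → slack +1.211/-1.245; half-tol=0.270, Σhalf²=0.316914
Nominal = 76.830. Worst-case = [76.830 - 1.245, 76.830 + 1.211] = [75.585, 78.041]. RSS = √0.316914 = 0.563.

nominal=76.830 wc=[75.585,78.041] rss=0.563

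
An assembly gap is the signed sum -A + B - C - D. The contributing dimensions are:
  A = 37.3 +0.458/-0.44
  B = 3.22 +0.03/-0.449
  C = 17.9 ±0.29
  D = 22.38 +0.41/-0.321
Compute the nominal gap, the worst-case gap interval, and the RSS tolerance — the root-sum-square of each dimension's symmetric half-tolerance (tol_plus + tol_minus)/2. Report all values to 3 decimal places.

nominal=-74.360 wc=[-75.967,-73.279] rss=0.690

Stack each dimension's contribution:
  -A: nom -37.300 → Σnom=-37.300; wc +0.440/-0.458 → slack +0.440/-0.458; half-tol=0.449, Σhalf²=0.201601
  +B: nom +3.220 → Σnom=-34.080; wc +0.030/-0.449 → slack +0.470/-0.907; half-tol=0.239, Σhalf²=0.258961
  -C: nom -17.900 → Σnom=-51.980; wc +0.290/-0.290 → slack +0.760/-1.197; half-tol=0.290, Σhalf²=0.343061
  -D: nom -22.380 → Σnom=-74.360; wc +0.321/-0.410 → slack +1.081/-1.607; half-tol=0.365, Σhalf²=0.476652
Nominal = -74.360. Worst-case = [-74.360 - 1.607, -74.360 + 1.081] = [-75.967, -73.279]. RSS = √0.476652 = 0.690.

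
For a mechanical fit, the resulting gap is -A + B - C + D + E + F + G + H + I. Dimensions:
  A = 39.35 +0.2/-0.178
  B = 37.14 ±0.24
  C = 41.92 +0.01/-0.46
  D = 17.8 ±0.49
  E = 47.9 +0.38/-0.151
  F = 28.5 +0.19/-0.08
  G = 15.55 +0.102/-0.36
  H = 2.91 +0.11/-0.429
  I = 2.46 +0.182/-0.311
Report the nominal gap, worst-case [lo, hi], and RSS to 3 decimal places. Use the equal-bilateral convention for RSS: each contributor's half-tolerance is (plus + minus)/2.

nominal=70.990 wc=[68.719,73.322] rss=0.815

Stack each dimension's contribution:
  -A: nom -39.350 → Σnom=-39.350; wc +0.178/-0.200 → slack +0.178/-0.200; half-tol=0.189, Σhalf²=0.035721
  +B: nom +37.140 → Σnom=-2.210; wc +0.240/-0.240 → slack +0.418/-0.440; half-tol=0.240, Σhalf²=0.093321
  -C: nom -41.920 → Σnom=-44.130; wc +0.460/-0.010 → slack +0.878/-0.450; half-tol=0.235, Σhalf²=0.148546
  +D: nom +17.800 → Σnom=-26.330; wc +0.490/-0.490 → slack +1.368/-0.940; half-tol=0.490, Σhalf²=0.388646
  +E: nom +47.900 → Σnom=21.570; wc +0.380/-0.151 → slack +1.748/-1.091; half-tol=0.266, Σhalf²=0.459136
  +F: nom +28.500 → Σnom=50.070; wc +0.190/-0.080 → slack +1.938/-1.171; half-tol=0.135, Σhalf²=0.477361
  +G: nom +15.550 → Σnom=65.620; wc +0.102/-0.360 → slack +2.040/-1.531; half-tol=0.231, Σhalf²=0.530722
  +H: nom +2.910 → Σnom=68.530; wc +0.110/-0.429 → slack +2.150/-1.960; half-tol=0.270, Σhalf²=0.603352
  +I: nom +2.460 → Σnom=70.990; wc +0.182/-0.311 → slack +2.332/-2.271; half-tol=0.246, Σhalf²=0.664115
Nominal = 70.990. Worst-case = [70.990 - 2.271, 70.990 + 2.332] = [68.719, 73.322]. RSS = √0.664115 = 0.815.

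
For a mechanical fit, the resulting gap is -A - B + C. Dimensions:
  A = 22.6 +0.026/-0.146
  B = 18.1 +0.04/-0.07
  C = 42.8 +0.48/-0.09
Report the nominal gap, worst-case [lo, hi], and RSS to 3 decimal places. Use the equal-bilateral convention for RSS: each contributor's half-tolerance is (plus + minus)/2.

Stack each dimension's contribution:
  -A: nom -22.600 → Σnom=-22.600; wc +0.146/-0.026 → slack +0.146/-0.026; half-tol=0.086, Σhalf²=0.007396
  -B: nom -18.100 → Σnom=-40.700; wc +0.070/-0.040 → slack +0.216/-0.066; half-tol=0.055, Σhalf²=0.010421
  +C: nom +42.800 → Σnom=2.100; wc +0.480/-0.090 → slack +0.696/-0.156; half-tol=0.285, Σhalf²=0.091646
Nominal = 2.100. Worst-case = [2.100 - 0.156, 2.100 + 0.696] = [1.944, 2.796]. RSS = √0.091646 = 0.303.

nominal=2.100 wc=[1.944,2.796] rss=0.303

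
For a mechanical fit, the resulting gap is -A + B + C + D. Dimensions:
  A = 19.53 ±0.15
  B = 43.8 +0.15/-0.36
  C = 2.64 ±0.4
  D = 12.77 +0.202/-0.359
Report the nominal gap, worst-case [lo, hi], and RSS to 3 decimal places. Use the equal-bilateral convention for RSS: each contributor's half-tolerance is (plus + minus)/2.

Stack each dimension's contribution:
  -A: nom -19.530 → Σnom=-19.530; wc +0.150/-0.150 → slack +0.150/-0.150; half-tol=0.150, Σhalf²=0.022500
  +B: nom +43.800 → Σnom=24.270; wc +0.150/-0.360 → slack +0.300/-0.510; half-tol=0.255, Σhalf²=0.087525
  +C: nom +2.640 → Σnom=26.910; wc +0.400/-0.400 → slack +0.700/-0.910; half-tol=0.400, Σhalf²=0.247525
  +D: nom +12.770 → Σnom=39.680; wc +0.202/-0.359 → slack +0.902/-1.269; half-tol=0.280, Σhalf²=0.326205
Nominal = 39.680. Worst-case = [39.680 - 1.269, 39.680 + 0.902] = [38.411, 40.582]. RSS = √0.326205 = 0.571.

nominal=39.680 wc=[38.411,40.582] rss=0.571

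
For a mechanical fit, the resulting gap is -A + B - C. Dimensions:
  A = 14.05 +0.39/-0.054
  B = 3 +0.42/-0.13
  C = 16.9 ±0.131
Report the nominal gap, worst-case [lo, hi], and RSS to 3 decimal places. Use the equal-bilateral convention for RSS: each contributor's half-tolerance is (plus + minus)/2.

Stack each dimension's contribution:
  -A: nom -14.050 → Σnom=-14.050; wc +0.054/-0.390 → slack +0.054/-0.390; half-tol=0.222, Σhalf²=0.049284
  +B: nom +3.000 → Σnom=-11.050; wc +0.420/-0.130 → slack +0.474/-0.520; half-tol=0.275, Σhalf²=0.124909
  -C: nom -16.900 → Σnom=-27.950; wc +0.131/-0.131 → slack +0.605/-0.651; half-tol=0.131, Σhalf²=0.142070
Nominal = -27.950. Worst-case = [-27.950 - 0.651, -27.950 + 0.605] = [-28.601, -27.345]. RSS = √0.142070 = 0.377.

nominal=-27.950 wc=[-28.601,-27.345] rss=0.377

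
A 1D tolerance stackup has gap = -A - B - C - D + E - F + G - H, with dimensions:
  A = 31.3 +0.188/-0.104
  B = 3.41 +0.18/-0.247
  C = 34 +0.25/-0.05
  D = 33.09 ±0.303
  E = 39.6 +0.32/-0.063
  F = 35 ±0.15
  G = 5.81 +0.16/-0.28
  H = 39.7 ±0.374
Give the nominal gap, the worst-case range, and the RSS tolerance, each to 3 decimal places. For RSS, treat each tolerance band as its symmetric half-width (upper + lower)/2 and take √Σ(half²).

nominal=-131.090 wc=[-132.878,-129.382] rss=0.655

Stack each dimension's contribution:
  -A: nom -31.300 → Σnom=-31.300; wc +0.104/-0.188 → slack +0.104/-0.188; half-tol=0.146, Σhalf²=0.021316
  -B: nom -3.410 → Σnom=-34.710; wc +0.247/-0.180 → slack +0.351/-0.368; half-tol=0.213, Σhalf²=0.066898
  -C: nom -34.000 → Σnom=-68.710; wc +0.050/-0.250 → slack +0.401/-0.618; half-tol=0.150, Σhalf²=0.089398
  -D: nom -33.090 → Σnom=-101.800; wc +0.303/-0.303 → slack +0.704/-0.921; half-tol=0.303, Σhalf²=0.181207
  +E: nom +39.600 → Σnom=-62.200; wc +0.320/-0.063 → slack +1.024/-0.984; half-tol=0.192, Σhalf²=0.217880
  -F: nom -35.000 → Σnom=-97.200; wc +0.150/-0.150 → slack +1.174/-1.134; half-tol=0.150, Σhalf²=0.240379
  +G: nom +5.810 → Σnom=-91.390; wc +0.160/-0.280 → slack +1.334/-1.414; half-tol=0.220, Σhalf²=0.288780
  -H: nom -39.700 → Σnom=-131.090; wc +0.374/-0.374 → slack +1.708/-1.788; half-tol=0.374, Σhalf²=0.428656
Nominal = -131.090. Worst-case = [-131.090 - 1.788, -131.090 + 1.708] = [-132.878, -129.382]. RSS = √0.428656 = 0.655.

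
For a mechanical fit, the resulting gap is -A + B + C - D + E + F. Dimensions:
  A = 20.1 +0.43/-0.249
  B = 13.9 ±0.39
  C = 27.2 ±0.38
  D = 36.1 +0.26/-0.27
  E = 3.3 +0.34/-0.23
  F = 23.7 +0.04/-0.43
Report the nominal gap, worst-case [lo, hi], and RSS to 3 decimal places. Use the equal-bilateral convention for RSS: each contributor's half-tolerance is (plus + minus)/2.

Stack each dimension's contribution:
  -A: nom -20.100 → Σnom=-20.100; wc +0.249/-0.430 → slack +0.249/-0.430; half-tol=0.340, Σhalf²=0.115260
  +B: nom +13.900 → Σnom=-6.200; wc +0.390/-0.390 → slack +0.639/-0.820; half-tol=0.390, Σhalf²=0.267360
  +C: nom +27.200 → Σnom=21.000; wc +0.380/-0.380 → slack +1.019/-1.200; half-tol=0.380, Σhalf²=0.411760
  -D: nom -36.100 → Σnom=-15.100; wc +0.270/-0.260 → slack +1.289/-1.460; half-tol=0.265, Σhalf²=0.481985
  +E: nom +3.300 → Σnom=-11.800; wc +0.340/-0.230 → slack +1.629/-1.690; half-tol=0.285, Σhalf²=0.563210
  +F: nom +23.700 → Σnom=11.900; wc +0.040/-0.430 → slack +1.669/-2.120; half-tol=0.235, Σhalf²=0.618435
Nominal = 11.900. Worst-case = [11.900 - 2.120, 11.900 + 1.669] = [9.780, 13.569]. RSS = √0.618435 = 0.786.

nominal=11.900 wc=[9.780,13.569] rss=0.786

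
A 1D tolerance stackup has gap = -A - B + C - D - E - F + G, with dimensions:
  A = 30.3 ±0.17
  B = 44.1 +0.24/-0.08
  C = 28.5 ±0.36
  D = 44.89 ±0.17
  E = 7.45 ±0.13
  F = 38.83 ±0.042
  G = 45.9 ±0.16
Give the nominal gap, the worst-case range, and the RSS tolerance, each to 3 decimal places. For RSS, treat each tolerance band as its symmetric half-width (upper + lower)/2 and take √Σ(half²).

nominal=-91.170 wc=[-92.442,-90.058] rss=0.507

Stack each dimension's contribution:
  -A: nom -30.300 → Σnom=-30.300; wc +0.170/-0.170 → slack +0.170/-0.170; half-tol=0.170, Σhalf²=0.028900
  -B: nom -44.100 → Σnom=-74.400; wc +0.080/-0.240 → slack +0.250/-0.410; half-tol=0.160, Σhalf²=0.054500
  +C: nom +28.500 → Σnom=-45.900; wc +0.360/-0.360 → slack +0.610/-0.770; half-tol=0.360, Σhalf²=0.184100
  -D: nom -44.890 → Σnom=-90.790; wc +0.170/-0.170 → slack +0.780/-0.940; half-tol=0.170, Σhalf²=0.213000
  -E: nom -7.450 → Σnom=-98.240; wc +0.130/-0.130 → slack +0.910/-1.070; half-tol=0.130, Σhalf²=0.229900
  -F: nom -38.830 → Σnom=-137.070; wc +0.042/-0.042 → slack +0.952/-1.112; half-tol=0.042, Σhalf²=0.231664
  +G: nom +45.900 → Σnom=-91.170; wc +0.160/-0.160 → slack +1.112/-1.272; half-tol=0.160, Σhalf²=0.257264
Nominal = -91.170. Worst-case = [-91.170 - 1.272, -91.170 + 1.112] = [-92.442, -90.058]. RSS = √0.257264 = 0.507.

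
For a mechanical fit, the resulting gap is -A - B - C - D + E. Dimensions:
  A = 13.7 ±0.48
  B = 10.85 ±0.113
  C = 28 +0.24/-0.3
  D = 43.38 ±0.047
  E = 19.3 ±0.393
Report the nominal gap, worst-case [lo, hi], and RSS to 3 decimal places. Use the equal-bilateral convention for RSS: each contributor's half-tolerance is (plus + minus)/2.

Stack each dimension's contribution:
  -A: nom -13.700 → Σnom=-13.700; wc +0.480/-0.480 → slack +0.480/-0.480; half-tol=0.480, Σhalf²=0.230400
  -B: nom -10.850 → Σnom=-24.550; wc +0.113/-0.113 → slack +0.593/-0.593; half-tol=0.113, Σhalf²=0.243169
  -C: nom -28.000 → Σnom=-52.550; wc +0.300/-0.240 → slack +0.893/-0.833; half-tol=0.270, Σhalf²=0.316069
  -D: nom -43.380 → Σnom=-95.930; wc +0.047/-0.047 → slack +0.940/-0.880; half-tol=0.047, Σhalf²=0.318278
  +E: nom +19.300 → Σnom=-76.630; wc +0.393/-0.393 → slack +1.333/-1.273; half-tol=0.393, Σhalf²=0.472727
Nominal = -76.630. Worst-case = [-76.630 - 1.273, -76.630 + 1.333] = [-77.903, -75.297]. RSS = √0.472727 = 0.688.

nominal=-76.630 wc=[-77.903,-75.297] rss=0.688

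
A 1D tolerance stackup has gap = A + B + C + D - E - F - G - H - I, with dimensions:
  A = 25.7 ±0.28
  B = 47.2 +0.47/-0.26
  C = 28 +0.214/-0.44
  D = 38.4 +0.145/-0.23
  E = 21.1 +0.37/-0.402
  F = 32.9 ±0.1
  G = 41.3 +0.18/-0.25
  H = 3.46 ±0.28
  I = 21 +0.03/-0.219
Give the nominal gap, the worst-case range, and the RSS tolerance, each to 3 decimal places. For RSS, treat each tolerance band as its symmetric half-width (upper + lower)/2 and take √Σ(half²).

Stack each dimension's contribution:
  +A: nom +25.700 → Σnom=25.700; wc +0.280/-0.280 → slack +0.280/-0.280; half-tol=0.280, Σhalf²=0.078400
  +B: nom +47.200 → Σnom=72.900; wc +0.470/-0.260 → slack +0.750/-0.540; half-tol=0.365, Σhalf²=0.211625
  +C: nom +28.000 → Σnom=100.900; wc +0.214/-0.440 → slack +0.964/-0.980; half-tol=0.327, Σhalf²=0.318554
  +D: nom +38.400 → Σnom=139.300; wc +0.145/-0.230 → slack +1.109/-1.210; half-tol=0.188, Σhalf²=0.353710
  -E: nom -21.100 → Σnom=118.200; wc +0.402/-0.370 → slack +1.511/-1.580; half-tol=0.386, Σhalf²=0.502706
  -F: nom -32.900 → Σnom=85.300; wc +0.100/-0.100 → slack +1.611/-1.680; half-tol=0.100, Σhalf²=0.512706
  -G: nom -41.300 → Σnom=44.000; wc +0.250/-0.180 → slack +1.861/-1.860; half-tol=0.215, Σhalf²=0.558931
  -H: nom -3.460 → Σnom=40.540; wc +0.280/-0.280 → slack +2.141/-2.140; half-tol=0.280, Σhalf²=0.637331
  -I: nom -21.000 → Σnom=19.540; wc +0.219/-0.030 → slack +2.360/-2.170; half-tol=0.124, Σhalf²=0.652832
Nominal = 19.540. Worst-case = [19.540 - 2.170, 19.540 + 2.360] = [17.370, 21.900]. RSS = √0.652832 = 0.808.

nominal=19.540 wc=[17.370,21.900] rss=0.808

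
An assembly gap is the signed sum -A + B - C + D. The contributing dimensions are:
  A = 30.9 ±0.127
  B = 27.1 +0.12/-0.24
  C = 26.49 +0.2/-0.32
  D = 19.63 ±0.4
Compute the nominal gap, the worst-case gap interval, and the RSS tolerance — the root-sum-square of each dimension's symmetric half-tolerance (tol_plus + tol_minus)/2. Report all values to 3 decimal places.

Stack each dimension's contribution:
  -A: nom -30.900 → Σnom=-30.900; wc +0.127/-0.127 → slack +0.127/-0.127; half-tol=0.127, Σhalf²=0.016129
  +B: nom +27.100 → Σnom=-3.800; wc +0.120/-0.240 → slack +0.247/-0.367; half-tol=0.180, Σhalf²=0.048529
  -C: nom -26.490 → Σnom=-30.290; wc +0.320/-0.200 → slack +0.567/-0.567; half-tol=0.260, Σhalf²=0.116129
  +D: nom +19.630 → Σnom=-10.660; wc +0.400/-0.400 → slack +0.967/-0.967; half-tol=0.400, Σhalf²=0.276129
Nominal = -10.660. Worst-case = [-10.660 - 0.967, -10.660 + 0.967] = [-11.627, -9.693]. RSS = √0.276129 = 0.525.

nominal=-10.660 wc=[-11.627,-9.693] rss=0.525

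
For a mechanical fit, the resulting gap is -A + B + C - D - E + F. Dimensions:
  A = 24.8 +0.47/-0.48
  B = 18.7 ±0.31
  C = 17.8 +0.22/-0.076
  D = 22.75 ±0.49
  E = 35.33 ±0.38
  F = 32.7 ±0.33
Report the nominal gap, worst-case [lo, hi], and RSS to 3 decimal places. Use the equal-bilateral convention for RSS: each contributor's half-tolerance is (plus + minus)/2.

nominal=-13.680 wc=[-15.736,-11.470] rss=0.915

Stack each dimension's contribution:
  -A: nom -24.800 → Σnom=-24.800; wc +0.480/-0.470 → slack +0.480/-0.470; half-tol=0.475, Σhalf²=0.225625
  +B: nom +18.700 → Σnom=-6.100; wc +0.310/-0.310 → slack +0.790/-0.780; half-tol=0.310, Σhalf²=0.321725
  +C: nom +17.800 → Σnom=11.700; wc +0.220/-0.076 → slack +1.010/-0.856; half-tol=0.148, Σhalf²=0.343629
  -D: nom -22.750 → Σnom=-11.050; wc +0.490/-0.490 → slack +1.500/-1.346; half-tol=0.490, Σhalf²=0.583729
  -E: nom -35.330 → Σnom=-46.380; wc +0.380/-0.380 → slack +1.880/-1.726; half-tol=0.380, Σhalf²=0.728129
  +F: nom +32.700 → Σnom=-13.680; wc +0.330/-0.330 → slack +2.210/-2.056; half-tol=0.330, Σhalf²=0.837029
Nominal = -13.680. Worst-case = [-13.680 - 2.056, -13.680 + 2.210] = [-15.736, -11.470]. RSS = √0.837029 = 0.915.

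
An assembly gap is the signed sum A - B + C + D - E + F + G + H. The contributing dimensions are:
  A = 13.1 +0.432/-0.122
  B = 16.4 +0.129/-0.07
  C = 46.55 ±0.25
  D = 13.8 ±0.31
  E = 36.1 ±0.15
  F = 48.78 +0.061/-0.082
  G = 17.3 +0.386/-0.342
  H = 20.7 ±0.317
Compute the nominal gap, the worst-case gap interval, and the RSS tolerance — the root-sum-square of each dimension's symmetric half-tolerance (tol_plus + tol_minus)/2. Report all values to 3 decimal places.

Stack each dimension's contribution:
  +A: nom +13.100 → Σnom=13.100; wc +0.432/-0.122 → slack +0.432/-0.122; half-tol=0.277, Σhalf²=0.076729
  -B: nom -16.400 → Σnom=-3.300; wc +0.070/-0.129 → slack +0.502/-0.251; half-tol=0.100, Σhalf²=0.086629
  +C: nom +46.550 → Σnom=43.250; wc +0.250/-0.250 → slack +0.752/-0.501; half-tol=0.250, Σhalf²=0.149129
  +D: nom +13.800 → Σnom=57.050; wc +0.310/-0.310 → slack +1.062/-0.811; half-tol=0.310, Σhalf²=0.245229
  -E: nom -36.100 → Σnom=20.950; wc +0.150/-0.150 → slack +1.212/-0.961; half-tol=0.150, Σhalf²=0.267729
  +F: nom +48.780 → Σnom=69.730; wc +0.061/-0.082 → slack +1.273/-1.043; half-tol=0.072, Σhalf²=0.272842
  +G: nom +17.300 → Σnom=87.030; wc +0.386/-0.342 → slack +1.659/-1.385; half-tol=0.364, Σhalf²=0.405338
  +H: nom +20.700 → Σnom=107.730; wc +0.317/-0.317 → slack +1.976/-1.702; half-tol=0.317, Σhalf²=0.505827
Nominal = 107.730. Worst-case = [107.730 - 1.702, 107.730 + 1.976] = [106.028, 109.706]. RSS = √0.505827 = 0.711.

nominal=107.730 wc=[106.028,109.706] rss=0.711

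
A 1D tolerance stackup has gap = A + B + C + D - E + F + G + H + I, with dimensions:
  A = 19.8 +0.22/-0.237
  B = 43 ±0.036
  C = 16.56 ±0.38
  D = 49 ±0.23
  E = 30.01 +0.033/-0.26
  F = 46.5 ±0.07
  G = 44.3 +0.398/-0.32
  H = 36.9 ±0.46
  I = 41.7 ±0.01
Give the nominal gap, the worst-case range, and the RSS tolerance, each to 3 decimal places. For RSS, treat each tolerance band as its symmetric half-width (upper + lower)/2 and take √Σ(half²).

nominal=267.750 wc=[265.974,269.814] rss=0.786

Stack each dimension's contribution:
  +A: nom +19.800 → Σnom=19.800; wc +0.220/-0.237 → slack +0.220/-0.237; half-tol=0.228, Σhalf²=0.052212
  +B: nom +43.000 → Σnom=62.800; wc +0.036/-0.036 → slack +0.256/-0.273; half-tol=0.036, Σhalf²=0.053508
  +C: nom +16.560 → Σnom=79.360; wc +0.380/-0.380 → slack +0.636/-0.653; half-tol=0.380, Σhalf²=0.197908
  +D: nom +49.000 → Σnom=128.360; wc +0.230/-0.230 → slack +0.866/-0.883; half-tol=0.230, Σhalf²=0.250808
  -E: nom -30.010 → Σnom=98.350; wc +0.260/-0.033 → slack +1.126/-0.916; half-tol=0.147, Σhalf²=0.272270
  +F: nom +46.500 → Σnom=144.850; wc +0.070/-0.070 → slack +1.196/-0.986; half-tol=0.070, Σhalf²=0.277170
  +G: nom +44.300 → Σnom=189.150; wc +0.398/-0.320 → slack +1.594/-1.306; half-tol=0.359, Σhalf²=0.406052
  +H: nom +36.900 → Σnom=226.050; wc +0.460/-0.460 → slack +2.054/-1.766; half-tol=0.460, Σhalf²=0.617652
  +I: nom +41.700 → Σnom=267.750; wc +0.010/-0.010 → slack +2.064/-1.776; half-tol=0.010, Σhalf²=0.617752
Nominal = 267.750. Worst-case = [267.750 - 1.776, 267.750 + 2.064] = [265.974, 269.814]. RSS = √0.617752 = 0.786.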